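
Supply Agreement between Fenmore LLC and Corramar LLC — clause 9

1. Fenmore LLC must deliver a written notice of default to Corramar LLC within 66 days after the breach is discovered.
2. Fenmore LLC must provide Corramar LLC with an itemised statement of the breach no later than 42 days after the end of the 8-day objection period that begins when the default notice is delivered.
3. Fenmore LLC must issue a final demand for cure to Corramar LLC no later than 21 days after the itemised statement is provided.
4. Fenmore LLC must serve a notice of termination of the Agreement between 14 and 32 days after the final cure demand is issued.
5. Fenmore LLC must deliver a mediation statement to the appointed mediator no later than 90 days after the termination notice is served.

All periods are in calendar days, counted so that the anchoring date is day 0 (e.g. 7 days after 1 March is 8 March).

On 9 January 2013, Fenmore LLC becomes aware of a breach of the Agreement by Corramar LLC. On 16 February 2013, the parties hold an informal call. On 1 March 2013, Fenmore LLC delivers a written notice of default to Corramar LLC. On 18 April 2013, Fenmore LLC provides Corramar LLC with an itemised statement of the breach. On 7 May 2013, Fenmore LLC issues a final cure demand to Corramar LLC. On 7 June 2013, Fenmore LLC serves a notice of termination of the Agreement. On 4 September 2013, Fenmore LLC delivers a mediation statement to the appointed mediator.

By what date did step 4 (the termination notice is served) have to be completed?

8 June 2013

Step 4 runs from 7 May 2013, when the final cure demand is issued. The window is 14–32 days after 7 May 2013; it closes on 8 June 2013.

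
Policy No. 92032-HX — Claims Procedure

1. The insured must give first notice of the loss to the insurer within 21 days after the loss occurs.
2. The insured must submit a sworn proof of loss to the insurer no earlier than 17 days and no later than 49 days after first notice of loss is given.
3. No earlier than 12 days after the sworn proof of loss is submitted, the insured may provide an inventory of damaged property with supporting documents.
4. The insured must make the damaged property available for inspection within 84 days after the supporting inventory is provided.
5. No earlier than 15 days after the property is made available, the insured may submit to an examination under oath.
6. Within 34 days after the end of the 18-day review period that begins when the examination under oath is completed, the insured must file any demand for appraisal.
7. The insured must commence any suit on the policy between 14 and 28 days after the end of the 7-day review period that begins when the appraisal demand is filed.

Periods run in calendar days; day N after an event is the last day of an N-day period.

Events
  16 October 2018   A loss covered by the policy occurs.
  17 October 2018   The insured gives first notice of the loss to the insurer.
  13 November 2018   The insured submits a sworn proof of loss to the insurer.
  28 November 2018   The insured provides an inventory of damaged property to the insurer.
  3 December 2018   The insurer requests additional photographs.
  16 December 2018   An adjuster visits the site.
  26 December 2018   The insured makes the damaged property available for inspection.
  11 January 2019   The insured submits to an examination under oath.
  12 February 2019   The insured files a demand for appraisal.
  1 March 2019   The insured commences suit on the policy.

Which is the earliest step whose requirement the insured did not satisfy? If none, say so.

Step 7

(1) due by 16 October 2018 + 21 days = 6 November 2018; completed 17 October 2018, before the deadline.
(2) the permitted window runs from 17 October 2018 + 17 = 3 November 2018 to 17 October 2018 + 49 = 5 December 2018; done 13 November 2018, which is between those dates.
(3) permitted from 13 November 2018 + 12 days = 25 November 2018 onward; 28 November 2018 is on or after that date.
(4) due by 28 November 2018 + 84 days = 20 February 2019; 26 December 2018 is within that limit.
(5) permitted from 26 December 2018 + 15 days = 10 January 2019 onward; done 11 January 2019, after the minimum wait.
(6) due by 29 January 2019 + 34 days = 4 March 2019; done 12 February 2019 — timely.
(7) the permitted window runs from 19 February 2019 + 14 = 5 March 2019 to 19 February 2019 + 28 = 19 March 2019; done 1 March 2019 — 4 days before the window opened.
The analysis stops there.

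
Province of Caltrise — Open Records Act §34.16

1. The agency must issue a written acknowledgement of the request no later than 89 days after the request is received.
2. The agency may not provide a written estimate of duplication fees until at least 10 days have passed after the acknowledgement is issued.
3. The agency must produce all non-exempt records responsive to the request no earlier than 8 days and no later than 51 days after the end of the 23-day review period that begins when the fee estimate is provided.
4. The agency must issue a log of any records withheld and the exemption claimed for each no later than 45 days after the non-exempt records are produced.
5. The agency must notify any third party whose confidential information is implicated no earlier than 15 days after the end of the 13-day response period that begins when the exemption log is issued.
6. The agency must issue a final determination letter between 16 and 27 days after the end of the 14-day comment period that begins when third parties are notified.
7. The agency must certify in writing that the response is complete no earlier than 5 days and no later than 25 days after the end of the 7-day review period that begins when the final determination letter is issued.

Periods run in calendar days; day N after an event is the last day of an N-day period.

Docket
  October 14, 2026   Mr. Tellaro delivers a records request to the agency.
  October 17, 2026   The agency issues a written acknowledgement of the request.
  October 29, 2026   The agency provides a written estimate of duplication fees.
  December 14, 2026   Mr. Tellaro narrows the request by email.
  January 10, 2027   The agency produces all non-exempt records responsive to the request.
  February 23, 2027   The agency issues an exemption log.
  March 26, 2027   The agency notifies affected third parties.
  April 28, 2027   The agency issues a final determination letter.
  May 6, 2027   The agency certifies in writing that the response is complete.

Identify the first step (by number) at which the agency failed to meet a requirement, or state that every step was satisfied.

Step 1 — counting 89 days from October 14, 2026 (when the request is received) gives a deadline of January 11, 2027; completed October 17, 2026, before the deadline.
Step 2 — must wait 10 days from October 17, 2026 (when the acknowledgement is issued), so not before October 27, 2026; October 29, 2026 is on or after that date.
Step 3 — 8 and 51 days from November 21, 2026 (end of the 23-day review period, which began when the fee estimate is provided on October 29, 2026) are November 29, 2026 and January 11, 2027 respectively; done January 10, 2027 — within the window.
Step 4 — counting 45 days from January 10, 2027 (when the non-exempt records are produced) gives a deadline of February 24, 2027; completed February 23, 2027, before the deadline.
Step 5 — must wait 15 days from March 8, 2027 (end of the 13-day response period, which began when the exemption log is issued on February 23, 2027), so not before March 23, 2027; March 26, 2027 is on or after that date.
Step 6 — 16 and 27 days from April 9, 2027 (end of the 14-day comment period, which began when third parties are notified on March 26, 2027) are April 25, 2027 and May 6, 2027 respectively; done April 28, 2027 — within the window.
Step 7 — 5 and 25 days from May 5, 2027 (end of the 7-day review period, which began when the final determination letter is issued on April 28, 2027) are May 10, 2027 and May 30, 2027 respectively; May 6, 2027 is 4 days too early.

Step 7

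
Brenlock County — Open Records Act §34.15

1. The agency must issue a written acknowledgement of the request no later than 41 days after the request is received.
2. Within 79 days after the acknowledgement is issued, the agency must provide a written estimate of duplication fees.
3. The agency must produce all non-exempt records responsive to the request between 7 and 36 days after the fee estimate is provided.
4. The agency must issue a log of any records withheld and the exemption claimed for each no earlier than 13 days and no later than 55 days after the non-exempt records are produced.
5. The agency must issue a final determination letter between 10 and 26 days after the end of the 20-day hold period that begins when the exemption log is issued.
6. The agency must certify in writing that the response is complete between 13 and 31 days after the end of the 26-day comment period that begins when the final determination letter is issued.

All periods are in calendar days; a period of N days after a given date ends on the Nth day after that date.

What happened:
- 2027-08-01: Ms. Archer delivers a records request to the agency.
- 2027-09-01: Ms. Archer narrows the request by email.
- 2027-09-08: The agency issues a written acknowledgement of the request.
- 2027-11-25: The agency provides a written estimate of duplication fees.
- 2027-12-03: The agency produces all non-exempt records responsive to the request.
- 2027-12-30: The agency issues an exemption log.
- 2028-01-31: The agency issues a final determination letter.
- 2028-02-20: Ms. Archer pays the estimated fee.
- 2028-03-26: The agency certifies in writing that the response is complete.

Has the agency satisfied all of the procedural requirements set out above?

Yes

Step 1: 41 days after 2027-08-01 (when the request is received) is 2027-09-11; done 2027-09-08 — timely.
Step 2: 79 days after 2027-09-08 (when the acknowledgement is issued) is 2027-11-26; done 2027-11-25 — timely.
Step 3: the window is 7–36 days after 2027-11-25 (when the fee estimate is provided), so 2027-12-02 through 2027-12-31; done 2027-12-03, which is between those dates.
Step 4: the window is 13–55 days after 2027-12-03 (when the non-exempt records are produced), so 2027-12-16 through 2028-01-27; done 2027-12-30 — within the window.
Step 5: the window is 10–26 days after 2028-01-19 (end of the 20-day hold period, which began when the exemption log is issued on 2027-12-30), so 2028-01-29 through 2028-02-14; done 2028-01-31 — within the window.
Step 6: the window is 13–31 days after 2028-02-26 (end of the 26-day comment period, which began when the final determination letter is issued on 2028-01-31), so 2028-03-10 through 2028-03-28; done 2028-03-26, which is between those dates.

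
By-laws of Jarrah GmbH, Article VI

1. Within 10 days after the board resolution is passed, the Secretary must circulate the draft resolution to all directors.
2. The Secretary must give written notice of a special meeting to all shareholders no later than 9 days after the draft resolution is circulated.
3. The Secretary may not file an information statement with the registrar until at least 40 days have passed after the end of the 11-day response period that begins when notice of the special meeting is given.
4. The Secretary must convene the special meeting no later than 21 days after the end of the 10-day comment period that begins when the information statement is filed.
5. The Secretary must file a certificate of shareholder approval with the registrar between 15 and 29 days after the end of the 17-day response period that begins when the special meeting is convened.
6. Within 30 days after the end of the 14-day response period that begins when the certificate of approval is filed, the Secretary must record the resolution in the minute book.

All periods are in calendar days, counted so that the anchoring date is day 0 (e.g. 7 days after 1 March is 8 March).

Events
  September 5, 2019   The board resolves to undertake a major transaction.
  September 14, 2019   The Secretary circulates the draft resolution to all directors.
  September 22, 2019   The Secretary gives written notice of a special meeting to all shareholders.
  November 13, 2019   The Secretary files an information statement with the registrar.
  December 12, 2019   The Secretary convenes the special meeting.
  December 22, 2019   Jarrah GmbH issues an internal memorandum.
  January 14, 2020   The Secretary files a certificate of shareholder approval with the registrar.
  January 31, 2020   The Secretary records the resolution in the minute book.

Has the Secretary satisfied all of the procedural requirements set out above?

Yes

Step 1 — counting 10 days from September 5, 2019 (when the board resolution is passed) gives a deadline of September 15, 2019; completed September 14, 2019, before the deadline.
Step 2 — counting 9 days from September 14, 2019 (when the draft resolution is circulated) gives a deadline of September 23, 2019; completed September 22, 2019, before the deadline.
Step 3 — must wait 40 days from October 3, 2019 (end of the 11-day response period, which began when notice of the special meeting is given on September 22, 2019), so not before November 12, 2019; done November 13, 2019, after the minimum wait.
Step 4 — counting 21 days from November 23, 2019 (end of the 10-day comment period, which began when the information statement is filed on November 13, 2019) gives a deadline of December 14, 2019; December 12, 2019 is within that limit.
Step 5 — 15 and 29 days from December 29, 2019 (end of the 17-day response period, which began when the special meeting is convened on December 12, 2019) are January 13, 2020 and January 27, 2020 respectively; January 14, 2020 falls inside that range.
Step 6 — counting 30 days from January 28, 2020 (end of the 14-day response period, which began when the certificate of approval is filed on January 14, 2020) gives a deadline of February 27, 2020; January 31, 2020 is within that limit.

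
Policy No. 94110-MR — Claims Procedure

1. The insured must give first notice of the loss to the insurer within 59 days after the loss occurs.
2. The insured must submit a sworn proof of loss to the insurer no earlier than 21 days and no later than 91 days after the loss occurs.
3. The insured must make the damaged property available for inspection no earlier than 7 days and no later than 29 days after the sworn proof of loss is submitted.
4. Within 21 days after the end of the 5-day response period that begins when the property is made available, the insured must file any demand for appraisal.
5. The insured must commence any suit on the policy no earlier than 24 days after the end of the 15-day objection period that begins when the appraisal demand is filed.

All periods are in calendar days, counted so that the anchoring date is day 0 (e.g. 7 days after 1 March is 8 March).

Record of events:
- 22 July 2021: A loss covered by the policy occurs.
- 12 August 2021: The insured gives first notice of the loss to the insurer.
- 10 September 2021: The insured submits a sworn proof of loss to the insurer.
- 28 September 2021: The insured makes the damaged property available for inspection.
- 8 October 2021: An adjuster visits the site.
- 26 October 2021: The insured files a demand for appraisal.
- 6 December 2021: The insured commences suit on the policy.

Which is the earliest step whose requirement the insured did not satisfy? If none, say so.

Step 1 — counting 59 days from 22 July 2021 (when the loss occurs) gives a deadline of 19 September 2021; completed 12 August 2021, before the deadline.
Step 2 — 21 and 91 days from 22 July 2021 (when the loss occurs) are 12 August 2021 and 21 October 2021 respectively; done 10 September 2021 — within the window.
Step 3 — 7 and 29 days from 10 September 2021 (when the sworn proof of loss is submitted) are 17 September 2021 and 9 October 2021 respectively; done 28 September 2021, which is between those dates.
Step 4 — counting 21 days from 3 October 2021 (end of the 5-day response period, which began when the property is made available on 28 September 2021) gives a deadline of 24 October 2021; 26 October 2021 misses that deadline by 2 days.
That is the first point of non-compliance.

Step 4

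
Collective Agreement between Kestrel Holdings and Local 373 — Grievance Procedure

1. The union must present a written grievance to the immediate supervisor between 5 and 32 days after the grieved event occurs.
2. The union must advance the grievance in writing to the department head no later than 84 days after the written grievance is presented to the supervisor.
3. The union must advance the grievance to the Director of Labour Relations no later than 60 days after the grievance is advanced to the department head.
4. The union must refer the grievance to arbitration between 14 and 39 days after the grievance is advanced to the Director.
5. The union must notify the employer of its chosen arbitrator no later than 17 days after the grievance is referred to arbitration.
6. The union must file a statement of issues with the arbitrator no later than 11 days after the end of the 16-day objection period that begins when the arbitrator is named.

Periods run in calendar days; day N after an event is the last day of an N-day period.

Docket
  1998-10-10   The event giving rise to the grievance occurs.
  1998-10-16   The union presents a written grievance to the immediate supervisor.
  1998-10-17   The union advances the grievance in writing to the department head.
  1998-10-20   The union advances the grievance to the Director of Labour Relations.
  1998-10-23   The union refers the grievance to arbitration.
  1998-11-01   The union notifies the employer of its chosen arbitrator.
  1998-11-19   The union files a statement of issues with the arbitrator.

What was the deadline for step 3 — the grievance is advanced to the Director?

1998-12-16

Step 3 runs from 1998-10-17, when the grievance is advanced to the department head. 60 days after 1998-10-17 is 1998-12-16.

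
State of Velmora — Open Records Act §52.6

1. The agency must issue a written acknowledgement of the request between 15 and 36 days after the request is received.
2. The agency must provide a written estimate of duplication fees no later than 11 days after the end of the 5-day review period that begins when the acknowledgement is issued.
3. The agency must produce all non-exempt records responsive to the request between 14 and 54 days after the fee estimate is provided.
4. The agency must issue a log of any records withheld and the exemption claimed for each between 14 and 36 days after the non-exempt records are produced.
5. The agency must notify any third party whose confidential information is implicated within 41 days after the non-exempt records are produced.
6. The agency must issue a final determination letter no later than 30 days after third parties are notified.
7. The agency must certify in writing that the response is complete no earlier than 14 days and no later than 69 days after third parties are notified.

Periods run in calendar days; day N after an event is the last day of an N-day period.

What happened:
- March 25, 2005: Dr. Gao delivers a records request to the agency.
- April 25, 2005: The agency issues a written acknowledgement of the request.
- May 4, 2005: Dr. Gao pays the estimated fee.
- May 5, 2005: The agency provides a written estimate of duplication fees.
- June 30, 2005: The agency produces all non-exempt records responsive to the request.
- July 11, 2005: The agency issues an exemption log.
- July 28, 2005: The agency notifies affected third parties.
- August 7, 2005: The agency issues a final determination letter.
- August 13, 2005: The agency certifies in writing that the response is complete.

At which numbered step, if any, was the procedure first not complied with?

Step 3

Step 1: the window is 15–36 days after March 25, 2005 (when the request is received), so April 9, 2005 through April 30, 2005; done April 25, 2005, which is between those dates.
Step 2: 11 days after April 30, 2005 (end of the 5-day review period, which began when the acknowledgement is issued on April 25, 2005) is May 11, 2005; done May 5, 2005 — timely.
Step 3: the window is 14–54 days after May 5, 2005 (when the fee estimate is provided), so May 19, 2005 through June 28, 2005; done June 30, 2005 — 2 days after the window closed.
The procedure was therefore not followed at step 3.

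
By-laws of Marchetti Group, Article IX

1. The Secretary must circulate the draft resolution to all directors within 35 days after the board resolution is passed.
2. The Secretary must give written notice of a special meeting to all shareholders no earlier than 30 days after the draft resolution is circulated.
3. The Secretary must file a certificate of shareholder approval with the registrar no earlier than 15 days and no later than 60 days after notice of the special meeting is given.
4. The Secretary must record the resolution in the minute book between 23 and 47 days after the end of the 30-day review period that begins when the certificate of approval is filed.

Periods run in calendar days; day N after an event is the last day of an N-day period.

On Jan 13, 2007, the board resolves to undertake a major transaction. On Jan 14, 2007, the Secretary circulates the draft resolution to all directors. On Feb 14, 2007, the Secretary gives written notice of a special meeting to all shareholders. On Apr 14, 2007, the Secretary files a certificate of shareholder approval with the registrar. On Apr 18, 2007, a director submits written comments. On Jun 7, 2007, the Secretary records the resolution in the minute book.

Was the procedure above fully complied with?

Yes

Step 1 — counting 35 days from Jan 13, 2007 (when the board resolution is passed) gives a deadline of Feb 17, 2007; completed Jan 14, 2007, before the deadline.
Step 2 — must wait 30 days from Jan 14, 2007 (when the draft resolution is circulated), so not before Feb 13, 2007; Feb 14, 2007 is on or after that date.
Step 3 — 15 and 60 days from Feb 14, 2007 (when notice of the special meeting is given) are Mar 1, 2007 and Apr 15, 2007 respectively; done Apr 14, 2007 — within the window.
Step 4 — 23 and 47 days from May 14, 2007 (end of the 30-day review period, which began when the certificate of approval is filed on Apr 14, 2007) are Jun 6, 2007 and Jun 30, 2007 respectively; done Jun 7, 2007, which is between those dates.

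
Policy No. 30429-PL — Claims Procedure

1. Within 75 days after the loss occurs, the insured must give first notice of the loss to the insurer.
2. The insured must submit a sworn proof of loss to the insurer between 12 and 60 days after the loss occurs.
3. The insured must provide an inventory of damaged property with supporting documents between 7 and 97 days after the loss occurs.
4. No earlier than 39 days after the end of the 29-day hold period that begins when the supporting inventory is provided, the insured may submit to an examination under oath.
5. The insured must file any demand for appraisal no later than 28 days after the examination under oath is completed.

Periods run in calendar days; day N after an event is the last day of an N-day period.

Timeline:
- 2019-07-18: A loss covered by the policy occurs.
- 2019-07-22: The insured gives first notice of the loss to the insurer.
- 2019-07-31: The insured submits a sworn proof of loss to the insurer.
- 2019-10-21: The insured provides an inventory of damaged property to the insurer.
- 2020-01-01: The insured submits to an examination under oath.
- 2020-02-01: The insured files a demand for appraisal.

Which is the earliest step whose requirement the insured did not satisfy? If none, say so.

Step 5

Step 1 — counting 75 days from 2019-07-18 (when the loss occurs) gives a deadline of 2019-10-01; 2019-07-22 is within that limit.
Step 2 — 12 and 60 days from 2019-07-18 (when the loss occurs) are 2019-07-30 and 2019-09-16 respectively; done 2019-07-31 — within the window.
Step 3 — 7 and 97 days from 2019-07-18 (when the loss occurs) are 2019-07-25 and 2019-10-23 respectively; done 2019-10-21 — within the window.
Step 4 — must wait 39 days from 2019-11-19 (end of the 29-day hold period, which began when the supporting inventory is provided on 2019-10-21), so not before 2019-12-28; 2020-01-01 is on or after that date.
Step 5 — counting 28 days from 2020-01-01 (when the examination under oath is completed) gives a deadline of 2020-01-29; done 2020-02-01 — 3 days late.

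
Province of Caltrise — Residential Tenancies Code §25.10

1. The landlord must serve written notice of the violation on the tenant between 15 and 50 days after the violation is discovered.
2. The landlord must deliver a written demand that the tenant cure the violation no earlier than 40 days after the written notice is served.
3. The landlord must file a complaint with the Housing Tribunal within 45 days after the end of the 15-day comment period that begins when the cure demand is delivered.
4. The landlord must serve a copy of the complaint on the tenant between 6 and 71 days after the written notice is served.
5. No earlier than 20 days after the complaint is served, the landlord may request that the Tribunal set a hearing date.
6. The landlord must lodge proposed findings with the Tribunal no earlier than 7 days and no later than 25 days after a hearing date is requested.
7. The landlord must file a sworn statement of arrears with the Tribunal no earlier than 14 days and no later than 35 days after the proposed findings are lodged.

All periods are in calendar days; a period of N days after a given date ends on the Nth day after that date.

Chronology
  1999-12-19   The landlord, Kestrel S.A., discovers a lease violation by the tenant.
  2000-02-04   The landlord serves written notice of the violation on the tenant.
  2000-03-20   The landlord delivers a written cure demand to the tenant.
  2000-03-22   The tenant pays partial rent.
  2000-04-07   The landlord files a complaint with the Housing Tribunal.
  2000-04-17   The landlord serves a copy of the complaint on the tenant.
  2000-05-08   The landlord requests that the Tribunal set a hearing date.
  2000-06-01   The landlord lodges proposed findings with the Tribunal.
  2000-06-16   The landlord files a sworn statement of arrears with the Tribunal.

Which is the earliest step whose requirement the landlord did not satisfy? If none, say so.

Step 4

Step 1: the window is 15–50 days after 1999-12-19 (when the violation is discovered), so 2000-01-03 through 2000-02-07; done 2000-02-04, which is between those dates.
Step 2: the earliest permitted date is 40 days after 2000-02-04 (when the written notice is served), i.e. 2000-03-15; done 2000-03-20 — permitted.
Step 3: 45 days after 2000-04-04 (end of the 15-day comment period, which began when the cure demand is delivered on 2000-03-20) is 2000-05-19; completed 2000-04-07, before the deadline.
Step 4: the window is 6–71 days after 2000-02-04 (when the written notice is served), so 2000-02-10 through 2000-04-15; 2000-04-17 is 2 days past the end of the window.
Later steps need not be reached.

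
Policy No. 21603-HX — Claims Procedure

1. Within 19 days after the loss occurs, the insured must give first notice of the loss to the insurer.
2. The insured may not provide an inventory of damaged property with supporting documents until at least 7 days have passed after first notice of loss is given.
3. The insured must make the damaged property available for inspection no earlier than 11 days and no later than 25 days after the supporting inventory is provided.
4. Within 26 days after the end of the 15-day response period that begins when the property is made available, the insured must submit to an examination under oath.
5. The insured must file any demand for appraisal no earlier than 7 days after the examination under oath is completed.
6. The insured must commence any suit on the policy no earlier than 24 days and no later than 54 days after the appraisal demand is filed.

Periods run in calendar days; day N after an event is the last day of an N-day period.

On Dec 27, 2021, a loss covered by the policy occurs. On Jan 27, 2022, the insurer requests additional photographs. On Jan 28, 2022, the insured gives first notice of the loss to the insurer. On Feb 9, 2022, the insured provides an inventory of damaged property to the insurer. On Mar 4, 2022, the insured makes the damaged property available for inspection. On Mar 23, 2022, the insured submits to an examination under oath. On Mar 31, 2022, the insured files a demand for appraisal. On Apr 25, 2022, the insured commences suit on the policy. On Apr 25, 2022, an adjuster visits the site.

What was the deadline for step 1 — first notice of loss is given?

Jan 15, 2022

Step 1 runs from Dec 27, 2021, when the loss occurs. 19 days after Dec 27, 2021 is Jan 15, 2022.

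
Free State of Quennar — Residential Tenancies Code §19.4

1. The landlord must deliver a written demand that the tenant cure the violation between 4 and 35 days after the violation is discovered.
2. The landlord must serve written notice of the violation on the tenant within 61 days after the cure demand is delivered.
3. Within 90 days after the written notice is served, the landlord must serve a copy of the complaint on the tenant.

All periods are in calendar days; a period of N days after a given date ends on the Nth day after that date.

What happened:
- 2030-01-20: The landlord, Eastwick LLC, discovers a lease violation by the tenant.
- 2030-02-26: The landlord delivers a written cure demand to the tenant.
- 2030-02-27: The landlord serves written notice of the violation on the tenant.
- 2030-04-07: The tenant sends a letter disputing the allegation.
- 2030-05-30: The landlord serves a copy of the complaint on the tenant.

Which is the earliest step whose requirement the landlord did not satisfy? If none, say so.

Step 1 — 4 and 35 days from 2030-01-20 (when the violation is discovered) are 2030-01-24 and 2030-02-24 respectively; 2030-02-26 is 2 days past the end of the window.
The analysis stops there.

Step 1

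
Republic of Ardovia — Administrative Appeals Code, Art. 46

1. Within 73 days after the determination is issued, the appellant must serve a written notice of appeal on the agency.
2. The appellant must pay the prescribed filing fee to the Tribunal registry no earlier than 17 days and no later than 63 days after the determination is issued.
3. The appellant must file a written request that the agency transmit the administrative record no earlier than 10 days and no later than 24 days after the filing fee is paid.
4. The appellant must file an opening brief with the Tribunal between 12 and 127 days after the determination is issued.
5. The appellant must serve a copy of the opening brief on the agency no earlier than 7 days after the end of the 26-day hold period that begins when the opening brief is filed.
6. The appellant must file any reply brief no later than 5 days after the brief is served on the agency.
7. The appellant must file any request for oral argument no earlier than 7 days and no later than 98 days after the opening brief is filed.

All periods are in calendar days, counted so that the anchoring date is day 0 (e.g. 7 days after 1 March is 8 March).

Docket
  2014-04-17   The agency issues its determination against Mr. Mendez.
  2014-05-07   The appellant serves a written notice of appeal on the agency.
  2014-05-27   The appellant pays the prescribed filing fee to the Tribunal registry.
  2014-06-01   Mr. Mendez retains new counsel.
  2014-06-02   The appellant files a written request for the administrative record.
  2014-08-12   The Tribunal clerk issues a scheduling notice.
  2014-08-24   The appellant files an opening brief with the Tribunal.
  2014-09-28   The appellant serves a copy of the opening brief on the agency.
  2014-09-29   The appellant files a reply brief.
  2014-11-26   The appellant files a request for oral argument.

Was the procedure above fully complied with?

No

Step 1 — counting 73 days from 2014-04-17 (when the determination is issued) gives a deadline of 2014-06-29; completed 2014-05-07, before the deadline.
Step 2 — 17 and 63 days from 2014-04-17 (when the determination is issued) are 2014-05-04 and 2014-06-19 respectively; done 2014-05-27, which is between those dates.
Step 3 — 10 and 24 days from 2014-05-27 (when the filing fee is paid) are 2014-06-06 and 2014-06-20 respectively; done 2014-06-02 — 4 days before the window opened.
The procedure was therefore not followed at step 3.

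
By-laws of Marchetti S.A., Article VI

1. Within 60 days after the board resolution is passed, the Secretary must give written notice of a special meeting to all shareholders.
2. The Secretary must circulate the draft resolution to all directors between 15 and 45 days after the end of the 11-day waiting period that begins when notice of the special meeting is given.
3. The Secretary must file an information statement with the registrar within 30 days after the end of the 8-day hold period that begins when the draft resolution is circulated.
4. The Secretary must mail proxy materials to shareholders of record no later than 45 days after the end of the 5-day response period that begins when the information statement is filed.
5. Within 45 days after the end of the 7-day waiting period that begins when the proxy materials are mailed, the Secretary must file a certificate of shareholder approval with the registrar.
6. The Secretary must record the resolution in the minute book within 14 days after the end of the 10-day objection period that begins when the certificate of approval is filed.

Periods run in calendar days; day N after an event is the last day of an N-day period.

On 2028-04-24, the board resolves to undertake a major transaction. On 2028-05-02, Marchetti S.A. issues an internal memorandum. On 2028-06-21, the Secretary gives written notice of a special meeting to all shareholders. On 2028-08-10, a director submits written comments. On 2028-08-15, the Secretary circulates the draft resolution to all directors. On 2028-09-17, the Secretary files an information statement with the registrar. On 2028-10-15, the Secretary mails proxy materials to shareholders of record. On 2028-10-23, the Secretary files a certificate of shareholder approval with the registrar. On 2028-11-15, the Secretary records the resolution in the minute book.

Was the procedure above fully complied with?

Yes

(1) due by 2028-04-24 + 60 days = 2028-06-23; done 2028-06-21 — timely.
(2) the permitted window runs from 2028-07-02 + 15 = 2028-07-17 to 2028-07-02 + 45 = 2028-08-16; done 2028-08-15, which is between those dates.
(3) due by 2028-08-23 + 30 days = 2028-09-22; 2028-09-17 is within that limit.
(4) due by 2028-09-22 + 45 days = 2028-11-06; done 2028-10-15 — timely.
(5) due by 2028-10-22 + 45 days = 2028-12-06; 2028-10-23 is within that limit.
(6) due by 2028-11-02 + 14 days = 2028-11-16; done 2028-11-15 — timely.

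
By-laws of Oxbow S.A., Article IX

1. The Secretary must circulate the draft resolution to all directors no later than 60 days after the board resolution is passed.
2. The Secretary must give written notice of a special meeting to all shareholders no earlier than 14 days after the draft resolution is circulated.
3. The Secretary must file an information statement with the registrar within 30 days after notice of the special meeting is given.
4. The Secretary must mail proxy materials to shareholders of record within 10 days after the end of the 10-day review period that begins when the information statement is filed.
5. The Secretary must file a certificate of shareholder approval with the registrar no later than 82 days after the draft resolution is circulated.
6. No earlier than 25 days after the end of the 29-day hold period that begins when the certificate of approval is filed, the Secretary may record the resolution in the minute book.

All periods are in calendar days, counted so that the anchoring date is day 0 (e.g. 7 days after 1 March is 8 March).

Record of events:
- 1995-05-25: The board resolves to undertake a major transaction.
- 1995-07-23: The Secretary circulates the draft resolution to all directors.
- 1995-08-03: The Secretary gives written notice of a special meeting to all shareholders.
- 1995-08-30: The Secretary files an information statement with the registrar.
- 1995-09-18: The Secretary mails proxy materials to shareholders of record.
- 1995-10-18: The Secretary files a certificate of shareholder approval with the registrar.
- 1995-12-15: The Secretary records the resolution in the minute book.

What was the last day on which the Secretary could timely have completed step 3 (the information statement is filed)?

Step 3 runs from 1995-08-03, when notice of the special meeting is given. 30 days after 1995-08-03 is 1995-09-02.

1995-09-02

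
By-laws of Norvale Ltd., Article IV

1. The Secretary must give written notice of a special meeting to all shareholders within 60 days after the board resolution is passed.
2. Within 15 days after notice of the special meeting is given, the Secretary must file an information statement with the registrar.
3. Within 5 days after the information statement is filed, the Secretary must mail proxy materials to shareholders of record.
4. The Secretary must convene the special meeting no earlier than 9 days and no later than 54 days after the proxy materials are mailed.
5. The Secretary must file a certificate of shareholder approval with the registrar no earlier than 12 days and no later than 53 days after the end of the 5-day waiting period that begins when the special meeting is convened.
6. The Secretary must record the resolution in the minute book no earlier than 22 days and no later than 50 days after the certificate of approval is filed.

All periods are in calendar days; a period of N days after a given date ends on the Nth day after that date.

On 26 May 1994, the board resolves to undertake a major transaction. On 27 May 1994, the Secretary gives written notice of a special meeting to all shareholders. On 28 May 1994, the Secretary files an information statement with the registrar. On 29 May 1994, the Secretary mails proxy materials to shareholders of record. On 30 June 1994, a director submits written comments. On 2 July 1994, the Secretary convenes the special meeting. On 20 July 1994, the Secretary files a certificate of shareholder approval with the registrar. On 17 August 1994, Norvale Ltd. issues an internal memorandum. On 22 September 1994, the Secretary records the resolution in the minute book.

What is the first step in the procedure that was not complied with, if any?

Step 6

(1) due by 26 May 1994 + 60 days = 25 July 1994; completed 27 May 1994, before the deadline.
(2) due by 27 May 1994 + 15 days = 11 June 1994; 28 May 1994 is within that limit.
(3) due by 28 May 1994 + 5 days = 2 June 1994; 29 May 1994 is within that limit.
(4) the permitted window runs from 29 May 1994 + 9 = 7 June 1994 to 29 May 1994 + 54 = 22 July 1994; done 2 July 1994 — within the window.
(5) the permitted window runs from 7 July 1994 + 12 = 19 July 1994 to 7 July 1994 + 53 = 29 August 1994; done 20 July 1994 — within the window.
(6) the permitted window runs from 20 July 1994 + 22 = 11 August 1994 to 20 July 1994 + 50 = 8 September 1994; done 22 September 1994 — 14 days after the window closed.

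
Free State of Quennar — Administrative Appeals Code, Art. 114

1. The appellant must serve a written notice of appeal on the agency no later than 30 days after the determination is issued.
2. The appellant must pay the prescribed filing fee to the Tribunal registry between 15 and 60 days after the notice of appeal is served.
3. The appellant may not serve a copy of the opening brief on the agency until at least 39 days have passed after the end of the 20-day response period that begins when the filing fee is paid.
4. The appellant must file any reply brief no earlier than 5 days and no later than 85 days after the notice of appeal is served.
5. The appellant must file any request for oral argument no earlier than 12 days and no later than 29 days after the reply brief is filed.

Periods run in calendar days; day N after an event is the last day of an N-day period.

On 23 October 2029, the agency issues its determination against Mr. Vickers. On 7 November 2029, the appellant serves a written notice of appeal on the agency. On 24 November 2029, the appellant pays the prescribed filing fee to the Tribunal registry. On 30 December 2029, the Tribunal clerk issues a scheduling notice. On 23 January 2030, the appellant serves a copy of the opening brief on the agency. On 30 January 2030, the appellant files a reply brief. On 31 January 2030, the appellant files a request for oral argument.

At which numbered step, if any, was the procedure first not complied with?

Step 5

(1) due by 23 October 2029 + 30 days = 22 November 2029; completed 7 November 2029, before the deadline.
(2) the permitted window runs from 7 November 2029 + 15 = 22 November 2029 to 7 November 2029 + 60 = 6 January 2030; done 24 November 2029, which is between those dates.
(3) permitted from 14 December 2029 + 39 days = 22 January 2030 onward; done 23 January 2030, after the minimum wait.
(4) the permitted window runs from 7 November 2029 + 5 = 12 November 2029 to 7 November 2029 + 85 = 31 January 2030; done 30 January 2030 — within the window.
(5) the permitted window runs from 30 January 2030 + 12 = 11 February 2030 to 30 January 2030 + 29 = 28 February 2030; 31 January 2030 is 11 days too early.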